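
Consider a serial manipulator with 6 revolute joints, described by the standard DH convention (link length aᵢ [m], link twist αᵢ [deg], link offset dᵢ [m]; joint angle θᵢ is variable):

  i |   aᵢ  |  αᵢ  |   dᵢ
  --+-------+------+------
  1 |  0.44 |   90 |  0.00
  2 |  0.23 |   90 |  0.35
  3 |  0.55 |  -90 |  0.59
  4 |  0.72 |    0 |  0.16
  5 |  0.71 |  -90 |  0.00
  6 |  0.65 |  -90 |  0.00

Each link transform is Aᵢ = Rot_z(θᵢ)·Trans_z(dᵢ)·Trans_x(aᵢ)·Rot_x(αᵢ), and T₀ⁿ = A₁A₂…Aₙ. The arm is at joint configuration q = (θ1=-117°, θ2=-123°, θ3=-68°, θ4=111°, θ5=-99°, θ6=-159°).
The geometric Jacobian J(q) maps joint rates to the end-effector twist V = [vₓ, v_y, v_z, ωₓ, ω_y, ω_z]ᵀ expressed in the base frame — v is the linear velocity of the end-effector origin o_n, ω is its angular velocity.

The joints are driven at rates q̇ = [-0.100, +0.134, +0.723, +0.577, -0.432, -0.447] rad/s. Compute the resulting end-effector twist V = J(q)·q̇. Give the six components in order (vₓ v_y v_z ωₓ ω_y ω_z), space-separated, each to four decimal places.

-0.7020 0.2467 0.2766 0.3926 0.9955 0.3900

o_n = [-0.1743, -0.0493, -0.6783]
J₁: ẑ×o_n = [0.0493, -0.1743, 0.0000], ω = ẑ
J2: z=[-0.8910, 0.4540, 0.0000] o=[-0.1998, -0.3920, 0.0000] → [-0.3080, -0.6044, -0.3169, -0.8910, 0.4540, 0.0000]
J3: z=[0.3807, 0.7473, 0.5446] o=[-0.4547, -0.1215, -0.1929] → [-0.4021, 0.3376, -0.1821, 0.3807, 0.7473, 0.5446]
J4: z=[-0.1045, 0.6200, -0.7776] o=[0.2752, 0.1878, -0.0444] → [-0.5775, 0.2833, 0.3035, -0.1045, 0.6200, -0.7776]
J5: z=[-0.1045, 0.6200, -0.7776] o=[-0.2345, -0.1536, -0.4538] → [-0.0581, -0.0703, -0.0482, -0.1045, 0.6200, -0.7776]
J6: z=[-0.5634, -0.6812, -0.4674] o=[0.3474, -0.4300, -0.7524] → [0.1275, 0.2856, -0.5698, -0.5634, -0.6812, -0.4674]
V = J·q̇ = [-0.7020, 0.2467, 0.2766, 0.3926, 0.9955, 0.3900]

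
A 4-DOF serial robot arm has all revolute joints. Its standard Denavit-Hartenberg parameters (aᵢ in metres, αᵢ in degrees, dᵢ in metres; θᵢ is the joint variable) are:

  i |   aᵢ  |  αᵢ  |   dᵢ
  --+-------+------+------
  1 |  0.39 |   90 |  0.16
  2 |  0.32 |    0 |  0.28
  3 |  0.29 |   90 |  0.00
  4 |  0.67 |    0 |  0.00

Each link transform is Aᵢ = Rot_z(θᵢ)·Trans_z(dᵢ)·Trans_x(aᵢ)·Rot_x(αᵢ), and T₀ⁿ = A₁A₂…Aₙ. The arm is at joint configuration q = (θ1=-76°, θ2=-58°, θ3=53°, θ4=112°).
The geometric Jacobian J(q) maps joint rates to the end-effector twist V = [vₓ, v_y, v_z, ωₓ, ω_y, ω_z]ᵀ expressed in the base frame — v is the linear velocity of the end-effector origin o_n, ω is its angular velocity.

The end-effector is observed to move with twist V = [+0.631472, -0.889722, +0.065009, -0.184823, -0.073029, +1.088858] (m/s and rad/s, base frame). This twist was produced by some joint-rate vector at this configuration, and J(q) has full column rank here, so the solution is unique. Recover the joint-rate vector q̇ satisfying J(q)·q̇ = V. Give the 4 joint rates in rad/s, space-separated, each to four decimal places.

o_n = [-0.7297, -0.7987, -0.1148]
J₁: ẑ×o_n = [0.7987, -0.7297, 0.0000], ω = ẑ
J2: z=[-0.9703, -0.2419, 0.0000] o=[0.0943, -0.3784, 0.1600] → [0.0665, -0.2666, 0.2084, -0.9703, -0.2419, 0.0000]
J3: z=[-0.9703, -0.2419, 0.0000] o=[-0.1363, -0.6107, -0.1114] → [0.0008, -0.0033, 0.0389, -0.9703, -0.2419, 0.0000]
J4: z=[-0.0211, 0.0846, -0.9962] o=[-0.0664, -0.8910, -0.1367] → [0.0938, 0.6612, 0.0541, -0.0211, 0.0846, -0.9962]
q̇ = J⁺·V = [0.7900, 0.4340, -0.2370, -0.3000]

0.7900 0.4340 -0.2370 -0.3000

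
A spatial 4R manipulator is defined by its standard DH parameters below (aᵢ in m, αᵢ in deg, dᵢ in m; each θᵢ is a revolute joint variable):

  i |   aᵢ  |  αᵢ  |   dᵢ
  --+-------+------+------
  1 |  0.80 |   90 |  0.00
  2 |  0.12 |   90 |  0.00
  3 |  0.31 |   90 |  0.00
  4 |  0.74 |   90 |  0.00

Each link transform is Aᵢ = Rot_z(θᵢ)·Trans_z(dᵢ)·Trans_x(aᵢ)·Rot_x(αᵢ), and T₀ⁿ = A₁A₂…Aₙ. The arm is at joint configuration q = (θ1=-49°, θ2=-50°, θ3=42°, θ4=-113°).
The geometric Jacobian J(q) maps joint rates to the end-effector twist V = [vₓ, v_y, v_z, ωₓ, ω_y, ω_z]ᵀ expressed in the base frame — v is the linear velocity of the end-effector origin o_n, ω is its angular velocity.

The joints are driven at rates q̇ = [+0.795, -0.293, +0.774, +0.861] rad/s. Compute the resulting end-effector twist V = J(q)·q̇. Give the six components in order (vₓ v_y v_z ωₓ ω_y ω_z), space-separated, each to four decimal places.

o_n = [0.9138, -1.0725, 0.3340]
J₁: ẑ×o_n = [1.0725, 0.9138, -0.0000], ω = ẑ
J2: z=[-0.7547, -0.6561, 0.0000] o=[0.5248, -0.6038, 0.0000] → [-0.2192, 0.2521, 0.6089, -0.7547, -0.6561, 0.0000]
J3: z=[-0.5026, 0.5781, -0.6428] o=[0.5755, -0.6620, -0.0919] → [-0.0176, -0.0034, 0.0107, -0.5026, 0.5781, -0.6428]
J4: z=[0.8430, 0.1629, -0.5126] o=[0.5161, -0.9098, -0.2684] → [0.0148, -0.7118, -0.2019, 0.8430, 0.1629, -0.5126]
V = J·q̇ = [0.9160, 0.0371, -0.3440, 0.5580, 0.7800, -0.1439]

0.9160 0.0371 -0.3440 0.5580 0.7800 -0.1439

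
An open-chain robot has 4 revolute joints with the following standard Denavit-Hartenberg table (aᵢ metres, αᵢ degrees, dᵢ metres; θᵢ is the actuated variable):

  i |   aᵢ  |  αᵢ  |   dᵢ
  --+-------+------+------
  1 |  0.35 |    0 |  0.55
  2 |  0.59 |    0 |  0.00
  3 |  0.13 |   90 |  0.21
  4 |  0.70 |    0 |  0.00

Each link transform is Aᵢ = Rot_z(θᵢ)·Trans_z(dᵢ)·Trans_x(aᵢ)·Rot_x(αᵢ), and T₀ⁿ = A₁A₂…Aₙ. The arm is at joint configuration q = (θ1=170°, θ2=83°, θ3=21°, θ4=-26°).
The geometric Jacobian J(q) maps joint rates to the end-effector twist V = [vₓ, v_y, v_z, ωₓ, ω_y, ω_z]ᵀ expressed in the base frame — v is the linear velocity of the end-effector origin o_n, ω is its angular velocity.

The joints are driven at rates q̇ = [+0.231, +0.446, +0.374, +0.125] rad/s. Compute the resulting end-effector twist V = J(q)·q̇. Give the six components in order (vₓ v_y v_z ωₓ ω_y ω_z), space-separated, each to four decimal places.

o_n = [-0.4642, -1.2607, 0.4531]
J₁: ẑ×o_n = [1.2607, -0.4642, 0.0000], ω = ẑ
J2: z=[0.0000, 0.0000, 1.0000] o=[-0.3447, 0.0608, 0.5500] → [1.3215, -0.1195, 0.0000, 0.0000, 0.0000, 1.0000]
J3: z=[0.0000, 0.0000, 1.0000] o=[-0.5172, -0.5034, 0.5500] → [0.7573, 0.0530, -0.0000, 0.0000, 0.0000, 1.0000]
J4: z=[-0.9976, -0.0698, 0.0000] o=[-0.5081, -0.6331, 0.7600] → [0.0214, -0.3061, 0.6292, -0.9976, -0.0698, 0.0000]
V = J·q̇ = [1.1665, -0.1790, 0.0786, -0.1247, -0.0087, 1.0510]

1.1665 -0.1790 0.0786 -0.1247 -0.0087 1.0510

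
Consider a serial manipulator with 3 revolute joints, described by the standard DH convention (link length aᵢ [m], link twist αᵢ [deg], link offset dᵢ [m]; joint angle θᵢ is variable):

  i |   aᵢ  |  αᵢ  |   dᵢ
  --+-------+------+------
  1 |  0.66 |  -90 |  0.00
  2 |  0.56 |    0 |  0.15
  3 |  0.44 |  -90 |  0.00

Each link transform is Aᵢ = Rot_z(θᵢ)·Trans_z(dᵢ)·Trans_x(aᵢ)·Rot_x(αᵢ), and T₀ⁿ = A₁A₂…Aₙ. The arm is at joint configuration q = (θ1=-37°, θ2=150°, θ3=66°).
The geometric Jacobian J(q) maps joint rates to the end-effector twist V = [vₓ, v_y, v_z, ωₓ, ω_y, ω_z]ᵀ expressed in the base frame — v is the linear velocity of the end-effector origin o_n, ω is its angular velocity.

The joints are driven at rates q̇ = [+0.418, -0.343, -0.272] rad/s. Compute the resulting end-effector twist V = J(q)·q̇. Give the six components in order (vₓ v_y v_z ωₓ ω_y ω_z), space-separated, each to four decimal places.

-0.1459 0.0153 -0.3853 -0.3701 -0.4912 0.4180

o_n = [-0.0542, 0.2287, -0.0214]
J₁: ẑ×o_n = [-0.2287, -0.0542, 0.0000], ω = ẑ
J2: z=[0.6018, 0.7986, 0.0000] o=[0.5271, -0.3972, 0.0000] → [-0.0171, 0.0129, 0.8409, 0.6018, 0.7986, 0.0000]
J3: z=[0.6018, 0.7986, 0.0000] o=[0.2301, 0.0145, -0.2800] → [0.2065, -0.1556, 0.3560, 0.6018, 0.7986, 0.0000]
V = J·q̇ = [-0.1459, 0.0153, -0.3853, -0.3701, -0.4912, 0.4180]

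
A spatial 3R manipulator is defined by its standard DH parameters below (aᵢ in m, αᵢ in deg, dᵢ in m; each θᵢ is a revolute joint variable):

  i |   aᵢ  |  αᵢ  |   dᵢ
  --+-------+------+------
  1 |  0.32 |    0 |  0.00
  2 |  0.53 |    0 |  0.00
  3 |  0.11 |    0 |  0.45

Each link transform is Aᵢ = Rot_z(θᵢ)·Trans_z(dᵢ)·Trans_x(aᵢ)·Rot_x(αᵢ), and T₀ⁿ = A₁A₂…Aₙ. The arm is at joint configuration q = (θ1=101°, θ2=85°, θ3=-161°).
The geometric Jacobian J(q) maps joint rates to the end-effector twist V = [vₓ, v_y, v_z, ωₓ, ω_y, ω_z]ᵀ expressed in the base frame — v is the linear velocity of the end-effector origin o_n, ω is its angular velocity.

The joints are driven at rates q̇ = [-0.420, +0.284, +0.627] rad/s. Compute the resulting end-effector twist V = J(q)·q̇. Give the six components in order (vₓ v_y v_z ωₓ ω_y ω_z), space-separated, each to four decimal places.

o_n = [-0.4885, 0.3052, 0.4500]
J₁: ẑ×o_n = [-0.3052, -0.4885, 0.0000], ω = ẑ
J2: z=[0.0000, 0.0000, 1.0000] o=[-0.0611, 0.3141, 0.0000] → [0.0089, -0.4274, 0.0000, 0.0000, 0.0000, 1.0000]
J3: z=[0.0000, 0.0000, 1.0000] o=[-0.5882, 0.2587, 0.0000] → [-0.0465, 0.0997, 0.0000, 0.0000, 0.0000, 1.0000]
V = J·q̇ = [0.1016, 0.1463, 0.0000, 0.0000, 0.0000, 0.4910]

0.1016 0.1463 0.0000 0.0000 0.0000 0.4910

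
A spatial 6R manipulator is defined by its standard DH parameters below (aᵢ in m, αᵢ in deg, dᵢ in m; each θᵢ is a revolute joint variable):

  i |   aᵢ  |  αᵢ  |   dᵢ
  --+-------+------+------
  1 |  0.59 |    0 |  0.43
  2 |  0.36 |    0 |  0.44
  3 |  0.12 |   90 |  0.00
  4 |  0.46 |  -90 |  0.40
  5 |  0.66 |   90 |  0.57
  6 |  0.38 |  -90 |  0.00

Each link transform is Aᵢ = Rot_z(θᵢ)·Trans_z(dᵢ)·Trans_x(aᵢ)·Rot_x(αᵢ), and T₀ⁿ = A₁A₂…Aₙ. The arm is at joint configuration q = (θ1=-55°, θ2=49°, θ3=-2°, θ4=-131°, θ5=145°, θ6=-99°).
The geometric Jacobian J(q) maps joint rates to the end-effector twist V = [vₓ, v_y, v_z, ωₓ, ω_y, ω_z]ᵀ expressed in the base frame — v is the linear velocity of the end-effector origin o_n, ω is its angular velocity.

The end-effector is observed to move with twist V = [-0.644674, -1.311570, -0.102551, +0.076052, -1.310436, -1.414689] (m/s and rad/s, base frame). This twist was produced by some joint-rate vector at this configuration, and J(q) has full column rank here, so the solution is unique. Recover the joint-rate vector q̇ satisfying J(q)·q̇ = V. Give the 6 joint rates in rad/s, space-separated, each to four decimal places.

o_n = [0.9738, -0.6160, 0.7664]
J₁: ẑ×o_n = [0.6160, 0.9738, -0.0000], ω = ẑ
J2: z=[0.0000, 0.0000, 1.0000] o=[0.3384, -0.4833, 0.4300] → [0.1327, 0.6354, -0.0000, 0.0000, 0.0000, 1.0000]
J3: z=[0.0000, 0.0000, 1.0000] o=[0.6964, -0.5209, 0.8700] → [0.0951, 0.2774, -0.0000, 0.0000, 0.0000, 1.0000]
J4: z=[-0.1392, -0.9903, 0.0000] o=[0.8153, -0.5376, 0.8700] → [0.1026, -0.0144, 0.1679, -0.1392, -0.9903, 0.0000]
J5: z=[0.7474, -0.1050, -0.6561] o=[0.4608, -0.8917, 0.5228] → [0.1553, -0.5186, 0.2600, 0.7474, -0.1050, -0.6561]
J6: z=[-0.2586, 0.8636, -0.4329] o=[1.2907, -0.6261, 0.5569] → [0.1853, 0.1914, 0.2710, -0.2586, 0.8636, -0.4329]
q̇ = J⁺·V = [-0.7310, -0.4940, -0.5410, 0.6670, -0.0360, -0.7570]

-0.7310 -0.4940 -0.5410 0.6670 -0.0360 -0.7570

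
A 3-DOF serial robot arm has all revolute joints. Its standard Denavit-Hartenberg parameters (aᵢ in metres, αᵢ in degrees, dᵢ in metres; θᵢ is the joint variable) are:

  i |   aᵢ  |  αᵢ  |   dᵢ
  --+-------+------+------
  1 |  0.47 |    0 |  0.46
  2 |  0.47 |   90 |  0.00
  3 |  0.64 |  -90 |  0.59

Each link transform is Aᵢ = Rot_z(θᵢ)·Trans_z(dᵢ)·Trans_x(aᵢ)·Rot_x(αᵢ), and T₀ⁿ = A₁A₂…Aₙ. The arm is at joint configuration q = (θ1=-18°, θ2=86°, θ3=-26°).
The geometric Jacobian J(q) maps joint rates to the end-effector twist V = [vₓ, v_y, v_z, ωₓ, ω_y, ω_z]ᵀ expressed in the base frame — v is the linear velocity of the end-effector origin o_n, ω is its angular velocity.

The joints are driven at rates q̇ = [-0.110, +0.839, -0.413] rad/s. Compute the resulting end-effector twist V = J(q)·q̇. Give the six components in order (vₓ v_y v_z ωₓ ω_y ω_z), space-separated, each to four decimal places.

o_n = [1.3856, 0.6029, 0.1794]
J₁: ẑ×o_n = [-0.6029, 1.3856, 0.0000], ω = ẑ
J2: z=[0.0000, 0.0000, 1.0000] o=[0.4470, -0.1452, 0.4600] → [-0.7481, 0.9386, 0.0000, 0.0000, 0.0000, 1.0000]
J3: z=[0.9272, -0.3746, 0.0000] o=[0.6231, 0.2905, 0.4600] → [0.1051, 0.2601, 0.5752, 0.9272, -0.3746, 0.0000]
V = J·q̇ = [-0.6047, 0.5276, -0.2376, -0.3829, 0.1547, 0.7290]

-0.6047 0.5276 -0.2376 -0.3829 0.1547 0.7290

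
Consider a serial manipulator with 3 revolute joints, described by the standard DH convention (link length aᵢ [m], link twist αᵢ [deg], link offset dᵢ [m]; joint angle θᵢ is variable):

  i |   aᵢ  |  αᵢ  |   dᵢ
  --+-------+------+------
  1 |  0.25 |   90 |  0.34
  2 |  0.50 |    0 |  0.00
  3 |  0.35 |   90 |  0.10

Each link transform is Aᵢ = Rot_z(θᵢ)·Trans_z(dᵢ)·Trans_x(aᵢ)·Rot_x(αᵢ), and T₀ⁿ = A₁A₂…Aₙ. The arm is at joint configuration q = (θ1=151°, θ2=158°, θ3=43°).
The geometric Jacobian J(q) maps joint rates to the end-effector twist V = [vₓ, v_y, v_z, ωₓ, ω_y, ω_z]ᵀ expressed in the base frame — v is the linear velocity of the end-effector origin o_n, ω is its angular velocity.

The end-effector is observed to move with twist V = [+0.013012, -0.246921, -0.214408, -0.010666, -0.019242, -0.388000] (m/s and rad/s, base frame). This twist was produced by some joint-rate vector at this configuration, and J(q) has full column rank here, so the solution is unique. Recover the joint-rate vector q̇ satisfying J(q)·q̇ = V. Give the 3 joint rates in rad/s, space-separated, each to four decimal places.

o_n = [0.5211, -0.1745, 0.4019]
J₁: ẑ×o_n = [0.1745, 0.5211, -0.0000], ω = ẑ
J2: z=[0.4848, 0.8746, 0.0000] o=[-0.2187, 0.1212, 0.3400] → [0.0541, -0.0300, -0.7903, 0.4848, 0.8746, 0.0000]
J3: z=[0.4848, 0.8746, 0.0000] o=[0.1868, -0.1036, 0.5273] → [-0.1097, 0.0608, -0.3268, 0.4848, 0.8746, 0.0000]
q̇ = J⁺·V = [-0.3880, 0.4780, -0.5000]

-0.3880 0.4780 -0.5000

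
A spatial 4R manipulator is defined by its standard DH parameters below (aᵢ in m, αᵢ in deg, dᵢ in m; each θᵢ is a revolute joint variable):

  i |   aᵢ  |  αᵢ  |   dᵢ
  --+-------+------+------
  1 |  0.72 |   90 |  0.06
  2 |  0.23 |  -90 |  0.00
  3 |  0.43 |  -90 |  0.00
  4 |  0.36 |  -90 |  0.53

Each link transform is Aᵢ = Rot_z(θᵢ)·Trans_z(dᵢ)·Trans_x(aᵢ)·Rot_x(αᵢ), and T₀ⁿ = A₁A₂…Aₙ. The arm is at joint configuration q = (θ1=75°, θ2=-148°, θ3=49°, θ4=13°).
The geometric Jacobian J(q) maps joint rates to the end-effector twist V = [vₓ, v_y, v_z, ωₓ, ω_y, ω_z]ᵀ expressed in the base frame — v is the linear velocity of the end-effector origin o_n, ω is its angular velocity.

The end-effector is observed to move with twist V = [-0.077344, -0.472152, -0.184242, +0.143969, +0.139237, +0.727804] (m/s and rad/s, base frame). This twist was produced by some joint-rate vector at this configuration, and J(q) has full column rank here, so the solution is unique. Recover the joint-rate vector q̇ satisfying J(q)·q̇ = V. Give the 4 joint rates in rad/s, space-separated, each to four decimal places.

o_n = [-0.8049, 0.6162, -0.0527]
J₁: ẑ×o_n = [-0.6162, -0.8049, 0.0000], ω = ẑ
J2: z=[0.9659, -0.2588, 0.0000] o=[0.1863, 0.6955, 0.0600] → [0.0292, 0.1088, -0.3331, 0.9659, -0.2588, 0.0000]
J3: z=[0.1372, 0.5119, -0.8480] o=[0.1359, 0.5071, -0.0619] → [0.0972, 0.7966, 0.4965, 0.1372, 0.5119, -0.8480]
J4: z=[-0.4681, 0.7880, 0.3999] o=[-0.2395, 0.3600, -0.2114] → [0.0226, -0.1518, 0.3256, -0.4681, 0.7880, 0.3999]
q̇ = J⁺·V = [0.1040, 0.5170, -0.4380, 0.6310]

0.1040 0.5170 -0.4380 0.6310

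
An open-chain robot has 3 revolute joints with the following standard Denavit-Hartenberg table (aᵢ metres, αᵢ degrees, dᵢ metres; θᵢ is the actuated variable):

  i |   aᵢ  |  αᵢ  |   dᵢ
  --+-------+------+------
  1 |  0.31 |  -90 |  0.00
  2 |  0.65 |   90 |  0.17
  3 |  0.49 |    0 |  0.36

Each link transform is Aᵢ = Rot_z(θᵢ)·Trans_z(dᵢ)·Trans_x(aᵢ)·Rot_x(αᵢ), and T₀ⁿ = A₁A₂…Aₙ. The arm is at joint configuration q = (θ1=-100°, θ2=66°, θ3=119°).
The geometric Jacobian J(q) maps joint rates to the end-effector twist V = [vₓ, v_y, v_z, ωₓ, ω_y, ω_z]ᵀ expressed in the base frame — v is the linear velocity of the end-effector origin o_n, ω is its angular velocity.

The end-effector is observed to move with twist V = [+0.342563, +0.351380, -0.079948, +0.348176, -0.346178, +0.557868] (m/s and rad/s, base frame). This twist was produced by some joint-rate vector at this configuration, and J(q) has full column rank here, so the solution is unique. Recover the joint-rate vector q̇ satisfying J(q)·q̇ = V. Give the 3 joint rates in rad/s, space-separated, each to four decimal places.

o_n = [0.4494, -0.8983, -0.2304]
J₁: ẑ×o_n = [0.8983, 0.4494, -0.0000], ω = ẑ
J2: z=[0.9848, -0.1736, 0.0000] o=[-0.0538, -0.3053, 0.0000] → [0.0400, 0.2269, -0.4966, 0.9848, -0.1736, 0.0000]
J3: z=[-0.1586, -0.8997, 0.4067] o=[0.0677, -0.5952, -0.5938] → [-0.2037, 0.2129, 0.3915, -0.1586, -0.8997, 0.4067]
q̇ = J⁺·V = [0.4330, 0.4030, 0.3070]

0.4330 0.4030 0.3070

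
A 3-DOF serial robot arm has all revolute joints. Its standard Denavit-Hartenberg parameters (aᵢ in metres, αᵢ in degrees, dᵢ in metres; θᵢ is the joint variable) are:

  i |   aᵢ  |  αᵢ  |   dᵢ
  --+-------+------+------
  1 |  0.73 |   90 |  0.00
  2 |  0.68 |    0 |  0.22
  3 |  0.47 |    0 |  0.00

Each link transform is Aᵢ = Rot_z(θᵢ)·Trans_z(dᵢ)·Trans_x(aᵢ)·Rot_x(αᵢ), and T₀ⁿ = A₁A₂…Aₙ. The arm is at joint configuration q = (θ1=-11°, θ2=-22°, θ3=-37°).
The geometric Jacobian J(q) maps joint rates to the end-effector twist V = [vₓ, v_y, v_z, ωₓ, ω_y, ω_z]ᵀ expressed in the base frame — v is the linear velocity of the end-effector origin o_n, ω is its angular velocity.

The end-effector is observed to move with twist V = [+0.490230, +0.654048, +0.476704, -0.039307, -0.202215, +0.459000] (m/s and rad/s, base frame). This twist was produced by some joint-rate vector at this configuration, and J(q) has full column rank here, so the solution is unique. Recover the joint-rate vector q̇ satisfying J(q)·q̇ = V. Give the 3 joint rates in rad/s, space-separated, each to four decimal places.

0.4590 0.6770 -0.4710

o_n = [1.5311, -0.5217, -0.6576]
J₁: ẑ×o_n = [0.5217, 1.5311, -0.0000], ω = ẑ
J2: z=[-0.1908, -0.9816, 0.0000] o=[0.7166, -0.1393, 0.0000] → [0.6455, -0.1255, 0.8726, -0.1908, -0.9816, 0.0000]
J3: z=[-0.1908, -0.9816, 0.0000] o=[1.2935, -0.4756, -0.2547] → [0.3955, -0.0769, 0.2421, -0.1908, -0.9816, 0.0000]
q̇ = J⁺·V = [0.4590, 0.6770, -0.4710]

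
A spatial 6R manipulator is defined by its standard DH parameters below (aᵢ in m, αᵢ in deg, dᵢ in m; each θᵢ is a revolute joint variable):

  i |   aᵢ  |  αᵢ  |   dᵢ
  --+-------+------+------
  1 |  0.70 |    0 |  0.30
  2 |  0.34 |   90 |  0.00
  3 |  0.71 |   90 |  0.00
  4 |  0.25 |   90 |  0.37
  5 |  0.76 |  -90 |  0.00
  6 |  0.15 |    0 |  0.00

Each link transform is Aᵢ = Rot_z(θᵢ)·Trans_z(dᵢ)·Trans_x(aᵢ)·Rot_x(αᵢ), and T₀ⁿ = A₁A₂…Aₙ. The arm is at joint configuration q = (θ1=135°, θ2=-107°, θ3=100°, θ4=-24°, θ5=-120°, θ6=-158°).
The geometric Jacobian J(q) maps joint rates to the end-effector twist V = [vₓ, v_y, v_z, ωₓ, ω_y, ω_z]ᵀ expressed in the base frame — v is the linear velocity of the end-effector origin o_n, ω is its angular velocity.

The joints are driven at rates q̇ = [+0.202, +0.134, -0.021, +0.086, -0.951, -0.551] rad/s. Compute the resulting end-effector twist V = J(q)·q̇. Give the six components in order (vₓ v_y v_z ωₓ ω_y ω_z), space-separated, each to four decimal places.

o_n = [-0.4501, 0.5491, 0.8932]
J₁: ẑ×o_n = [-0.5491, -0.4501, 0.0000], ω = ẑ
J2: z=[0.0000, 0.0000, 1.0000] o=[-0.4950, 0.4950, 0.3000] → [-0.0542, 0.0449, 0.0000, 0.0000, 0.0000, 1.0000]
J3: z=[0.4695, -0.8829, 0.0000] o=[-0.1948, 0.6546, 0.3000] → [-0.5238, -0.2785, -0.2749, 0.4695, -0.8829, 0.0000]
J4: z=[0.8695, 0.4623, 0.1736] o=[-0.3036, 0.5967, 0.9992] → [-0.0408, 0.0668, 0.0263, 0.8695, 0.4623, 0.1736]
J5: z=[-0.3665, 0.8398, -0.4006] o=[-0.0647, 0.8389, 1.2884] → [-0.4480, 0.0095, 0.4299, -0.3665, 0.8398, -0.4006]
J6: z=[-0.7214, 0.0153, 0.6923] o=[-0.5112, 0.4265, 0.8322] → [-0.0840, 0.0863, -0.0894, -0.7214, 0.0153, 0.6923]
V = J·q̇ = [0.3616, -0.1299, -0.3515, 0.8110, -0.7488, 0.3504]

0.3616 -0.1299 -0.3515 0.8110 -0.7488 0.3504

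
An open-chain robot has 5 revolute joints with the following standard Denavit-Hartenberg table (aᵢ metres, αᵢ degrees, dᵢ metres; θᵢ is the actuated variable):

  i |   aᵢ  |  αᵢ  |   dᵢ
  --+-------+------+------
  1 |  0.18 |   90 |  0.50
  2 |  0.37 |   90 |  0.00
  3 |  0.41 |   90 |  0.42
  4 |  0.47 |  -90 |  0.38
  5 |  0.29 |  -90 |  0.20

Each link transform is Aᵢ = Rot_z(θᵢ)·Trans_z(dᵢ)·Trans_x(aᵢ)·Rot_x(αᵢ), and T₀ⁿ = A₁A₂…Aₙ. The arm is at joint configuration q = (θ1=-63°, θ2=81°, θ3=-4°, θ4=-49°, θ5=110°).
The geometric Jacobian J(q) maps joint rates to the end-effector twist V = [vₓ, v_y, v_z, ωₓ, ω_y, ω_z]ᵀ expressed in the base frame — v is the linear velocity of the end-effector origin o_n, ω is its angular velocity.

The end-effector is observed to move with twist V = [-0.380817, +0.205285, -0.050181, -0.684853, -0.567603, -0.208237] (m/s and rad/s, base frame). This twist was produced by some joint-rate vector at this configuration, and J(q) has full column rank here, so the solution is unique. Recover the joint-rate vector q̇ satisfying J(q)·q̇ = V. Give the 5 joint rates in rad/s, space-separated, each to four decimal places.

o_n = [0.4316, -0.4874, 1.6080]
J₁: ẑ×o_n = [0.4874, 0.4316, -0.0000], ω = ẑ
J2: z=[-0.8910, -0.4540, 0.0000] o=[0.0817, -0.1604, 0.5000] → [-0.5030, 0.9872, 0.4502, -0.8910, -0.4540, 0.0000]
J3: z=[0.4484, -0.8800, -0.1564] o=[0.1080, -0.2120, 0.8654] → [-0.6965, -0.3836, 0.1613, 0.4484, -0.8800, -0.1564]
J4: z=[0.8839, 0.4626, -0.0689] o=[0.3509, -0.6256, 1.2037] → [0.1965, -0.3629, 0.0848, 0.8839, 0.4626, -0.0689]
J5: z=[0.3946, -0.6584, 0.6410] o=[0.5687, -0.1708, 1.5368] → [0.1561, -0.1159, -0.2152, 0.3946, -0.6584, 0.6410]
q̇ = J⁺·V = [-0.4220, 0.1500, -0.0070, -0.7330, 0.2530]

-0.4220 0.1500 -0.0070 -0.7330 0.2530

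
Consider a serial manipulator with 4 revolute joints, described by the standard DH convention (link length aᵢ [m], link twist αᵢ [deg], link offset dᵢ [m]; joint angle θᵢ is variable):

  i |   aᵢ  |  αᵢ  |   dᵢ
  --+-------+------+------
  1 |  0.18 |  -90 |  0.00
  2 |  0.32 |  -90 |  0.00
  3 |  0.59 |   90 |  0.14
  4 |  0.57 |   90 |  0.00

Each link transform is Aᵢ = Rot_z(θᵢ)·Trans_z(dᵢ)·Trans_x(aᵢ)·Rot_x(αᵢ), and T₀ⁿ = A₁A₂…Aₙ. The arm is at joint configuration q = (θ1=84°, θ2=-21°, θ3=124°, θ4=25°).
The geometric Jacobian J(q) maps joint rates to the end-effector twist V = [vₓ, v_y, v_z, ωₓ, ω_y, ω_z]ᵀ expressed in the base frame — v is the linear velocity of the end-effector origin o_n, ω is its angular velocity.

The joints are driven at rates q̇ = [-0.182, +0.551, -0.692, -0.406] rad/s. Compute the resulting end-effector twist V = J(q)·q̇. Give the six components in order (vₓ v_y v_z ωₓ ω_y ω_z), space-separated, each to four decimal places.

0.5180 -0.0096 0.4822 -0.8325 -0.4778 0.3434

o_n = [0.9163, -0.0586, -0.4627]
J₁: ẑ×o_n = [0.0586, 0.9163, -0.0000], ω = ẑ
J2: z=[-0.9945, 0.1045, 0.0000] o=[0.0188, 0.1790, 0.0000] → [-0.0484, -0.4601, 0.1425, -0.9945, 0.1045, 0.0000]
J3: z=[0.0375, 0.3564, -0.9336] o=[0.0500, 0.4761, 0.1147] → [-0.7049, -0.7871, -0.3288, 0.0375, 0.3564, -0.9336]
J4: z=[0.6370, 0.7113, 0.2971] o=[0.5095, 0.1686, -0.1343] → [-0.1661, 0.3301, -0.4340, 0.6370, 0.7113, 0.2971]
V = J·q̇ = [0.5180, -0.0096, 0.4822, -0.8325, -0.4778, 0.3434]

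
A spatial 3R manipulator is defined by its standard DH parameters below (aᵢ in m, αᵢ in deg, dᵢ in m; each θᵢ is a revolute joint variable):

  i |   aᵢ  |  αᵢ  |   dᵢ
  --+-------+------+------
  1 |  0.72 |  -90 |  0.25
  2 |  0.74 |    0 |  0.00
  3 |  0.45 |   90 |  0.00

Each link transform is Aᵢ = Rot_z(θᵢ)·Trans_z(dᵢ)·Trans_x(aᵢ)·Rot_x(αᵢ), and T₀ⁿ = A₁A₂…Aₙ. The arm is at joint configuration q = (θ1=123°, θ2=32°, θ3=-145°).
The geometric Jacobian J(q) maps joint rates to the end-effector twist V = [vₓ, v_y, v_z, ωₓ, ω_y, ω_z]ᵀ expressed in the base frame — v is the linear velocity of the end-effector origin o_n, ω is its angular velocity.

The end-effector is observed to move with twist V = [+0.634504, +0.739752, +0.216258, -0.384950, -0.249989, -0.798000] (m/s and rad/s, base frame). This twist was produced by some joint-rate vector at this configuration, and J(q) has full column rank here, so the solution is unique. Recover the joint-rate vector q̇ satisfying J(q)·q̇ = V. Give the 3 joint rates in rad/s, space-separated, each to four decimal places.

o_n = [-0.6382, 0.9827, 0.2721]
J₁: ẑ×o_n = [-0.9827, -0.6382, 0.0000], ω = ẑ
J2: z=[-0.8387, -0.5446, 0.0000] o=[-0.3921, 0.6038, 0.2500] → [-0.0120, 0.0185, -0.4517, -0.8387, -0.5446, 0.0000]
J3: z=[-0.8387, -0.5446, 0.0000] o=[-0.7339, 1.1302, -0.1421] → [-0.2256, 0.3474, 0.1758, -0.8387, -0.5446, 0.0000]
q̇ = J⁺·V = [-0.7980, -0.2160, 0.6750]

-0.7980 -0.2160 0.6750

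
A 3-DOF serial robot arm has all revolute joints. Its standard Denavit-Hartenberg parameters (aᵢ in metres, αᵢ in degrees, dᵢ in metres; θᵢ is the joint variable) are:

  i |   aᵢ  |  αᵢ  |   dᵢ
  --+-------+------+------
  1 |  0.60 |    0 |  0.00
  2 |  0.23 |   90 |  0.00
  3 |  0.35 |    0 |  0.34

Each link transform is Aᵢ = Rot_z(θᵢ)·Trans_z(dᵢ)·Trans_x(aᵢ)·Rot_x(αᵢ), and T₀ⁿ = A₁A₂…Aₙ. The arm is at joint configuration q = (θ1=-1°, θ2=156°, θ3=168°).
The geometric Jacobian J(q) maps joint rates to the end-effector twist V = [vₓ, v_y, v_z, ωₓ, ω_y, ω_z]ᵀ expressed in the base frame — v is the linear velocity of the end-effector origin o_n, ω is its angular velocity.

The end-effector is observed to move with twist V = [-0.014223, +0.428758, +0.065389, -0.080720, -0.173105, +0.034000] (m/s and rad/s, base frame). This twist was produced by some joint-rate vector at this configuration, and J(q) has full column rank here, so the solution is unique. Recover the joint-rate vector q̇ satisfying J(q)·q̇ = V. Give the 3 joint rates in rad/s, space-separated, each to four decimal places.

0.6910 -0.6570 -0.1910

o_n = [0.8454, 0.2502, 0.0728]
J₁: ẑ×o_n = [-0.2502, 0.8454, 0.0000], ω = ẑ
J2: z=[0.0000, 0.0000, 1.0000] o=[0.5999, -0.0105, 0.0000] → [-0.2607, 0.2455, 0.0000, 0.0000, 0.0000, 1.0000]
J3: z=[0.4226, 0.9063, 0.0000] o=[0.3915, 0.0867, 0.0000] → [0.0660, -0.0308, -0.3424, 0.4226, 0.9063, 0.0000]
q̇ = J⁺·V = [0.6910, -0.6570, -0.1910]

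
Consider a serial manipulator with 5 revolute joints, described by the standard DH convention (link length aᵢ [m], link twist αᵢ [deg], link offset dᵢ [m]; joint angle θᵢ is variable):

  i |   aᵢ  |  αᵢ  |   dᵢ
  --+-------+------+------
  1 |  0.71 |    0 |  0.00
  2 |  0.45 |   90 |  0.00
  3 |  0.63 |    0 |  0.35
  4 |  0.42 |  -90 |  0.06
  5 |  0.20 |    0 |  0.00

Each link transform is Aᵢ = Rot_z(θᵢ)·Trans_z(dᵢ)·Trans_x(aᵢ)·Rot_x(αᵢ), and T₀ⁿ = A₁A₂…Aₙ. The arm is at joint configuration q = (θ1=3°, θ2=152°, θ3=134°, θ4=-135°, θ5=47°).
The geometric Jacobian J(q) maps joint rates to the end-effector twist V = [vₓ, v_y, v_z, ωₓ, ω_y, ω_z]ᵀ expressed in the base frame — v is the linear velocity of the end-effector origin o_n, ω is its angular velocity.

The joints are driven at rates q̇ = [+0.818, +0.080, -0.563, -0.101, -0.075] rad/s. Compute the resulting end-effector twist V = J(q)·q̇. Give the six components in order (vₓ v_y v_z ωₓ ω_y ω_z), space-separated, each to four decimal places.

o_n = [0.3051, 0.5165, 0.4435]
J₁: ẑ×o_n = [-0.5165, 0.3051, 0.0000], ω = ẑ
J2: z=[0.0000, 0.0000, 1.0000] o=[0.7090, 0.0372, 0.0000] → [-0.4794, -0.4039, 0.0000, 0.0000, 0.0000, 1.0000]
J3: z=[0.4226, 0.9063, 0.0000] o=[0.3012, 0.2273, 0.0000] → [0.4019, -0.1874, 0.1187, 0.4226, 0.9063, 0.0000]
J4: z=[0.4226, 0.9063, 0.0000] o=[0.8457, 0.3596, 0.4532] → [-0.0088, 0.0041, 0.5563, 0.4226, 0.9063, 0.0000]
J5: z=[-0.0158, 0.0074, 0.9998] o=[0.4905, 0.5914, 0.4459] → [0.0749, -0.1854, 0.0026, -0.0158, 0.0074, 0.9998]
V = J·q̇ = [-0.6919, 0.3363, -0.1232, -0.2794, -0.6023, 0.8230]

-0.6919 0.3363 -0.1232 -0.2794 -0.6023 0.8230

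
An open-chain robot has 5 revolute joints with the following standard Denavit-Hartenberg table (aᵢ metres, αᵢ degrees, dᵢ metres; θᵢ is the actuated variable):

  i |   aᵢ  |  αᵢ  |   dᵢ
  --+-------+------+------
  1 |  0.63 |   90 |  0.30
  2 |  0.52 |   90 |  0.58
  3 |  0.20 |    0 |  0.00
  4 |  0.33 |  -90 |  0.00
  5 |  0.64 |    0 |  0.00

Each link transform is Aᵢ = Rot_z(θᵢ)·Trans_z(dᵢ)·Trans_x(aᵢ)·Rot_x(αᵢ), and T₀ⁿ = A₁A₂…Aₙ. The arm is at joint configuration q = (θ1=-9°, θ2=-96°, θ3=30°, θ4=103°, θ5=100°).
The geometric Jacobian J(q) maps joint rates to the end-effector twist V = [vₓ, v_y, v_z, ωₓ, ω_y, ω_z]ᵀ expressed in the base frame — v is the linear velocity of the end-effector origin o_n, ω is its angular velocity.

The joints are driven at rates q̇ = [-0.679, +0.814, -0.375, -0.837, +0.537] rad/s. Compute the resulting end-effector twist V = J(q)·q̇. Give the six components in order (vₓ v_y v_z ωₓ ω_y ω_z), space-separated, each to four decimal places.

o_n = [1.0538, -1.0174, -0.3068]
J₁: ẑ×o_n = [1.0174, 1.0538, -0.0000], ω = ẑ
J2: z=[-0.1564, -0.9877, 0.0000] o=[0.6222, -0.0986, 0.3000] → [0.5994, -0.0949, 0.5700, -0.1564, -0.9877, 0.0000]
J3: z=[-0.9823, 0.1556, 0.1045] o=[0.4778, -0.6629, -0.2172] → [0.0231, -0.0279, 0.2586, -0.9823, 0.1556, 0.1045]
J4: z=[-0.9823, 0.1556, 0.1045] o=[0.4443, -0.7588, -0.3894] → [0.0399, 0.1448, 0.1592, -0.9823, 0.1556, 0.1045]
J5: z=[0.1822, 0.6616, 0.7273] o=[0.4298, -1.0009, -0.1656] → [-0.0814, 0.4796, -0.4159, 0.1822, 0.6616, 0.7273]
V = J·q̇ = [-0.2887, -0.6460, 0.0104, 1.1610, -0.6372, -0.4151]

-0.2887 -0.6460 0.0104 1.1610 -0.6372 -0.4151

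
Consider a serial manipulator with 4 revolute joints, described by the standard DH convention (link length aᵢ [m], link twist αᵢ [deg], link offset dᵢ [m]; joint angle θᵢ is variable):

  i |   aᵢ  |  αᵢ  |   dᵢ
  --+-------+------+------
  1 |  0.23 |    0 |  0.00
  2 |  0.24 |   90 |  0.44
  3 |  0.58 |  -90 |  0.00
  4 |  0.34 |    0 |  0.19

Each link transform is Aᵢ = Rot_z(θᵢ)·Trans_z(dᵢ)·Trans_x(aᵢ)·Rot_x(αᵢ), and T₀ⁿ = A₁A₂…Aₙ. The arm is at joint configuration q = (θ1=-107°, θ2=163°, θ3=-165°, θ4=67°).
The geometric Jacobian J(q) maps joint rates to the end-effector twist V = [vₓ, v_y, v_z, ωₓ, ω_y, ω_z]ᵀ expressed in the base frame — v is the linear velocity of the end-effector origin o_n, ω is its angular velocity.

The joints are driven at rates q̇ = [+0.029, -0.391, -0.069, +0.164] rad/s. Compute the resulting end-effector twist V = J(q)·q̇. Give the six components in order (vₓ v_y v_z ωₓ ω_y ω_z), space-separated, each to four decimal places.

o_n = [-0.5500, -0.3760, 0.0720]
J₁: ẑ×o_n = [0.3760, -0.5500, 0.0000], ω = ẑ
J2: z=[0.0000, 0.0000, 1.0000] o=[-0.0672, -0.2200, 0.0000] → [0.1561, -0.4828, 0.0000, 0.0000, 0.0000, 1.0000]
J3: z=[0.8290, -0.5592, 0.0000] o=[0.0670, -0.0210, 0.4400] → [0.2058, 0.3051, -0.6394, 0.8290, -0.5592, 0.0000]
J4: z=[0.1447, 0.2146, -0.9659] o=[-0.2463, -0.4854, 0.2899] → [0.0589, 0.3249, 0.0810, 0.1447, 0.2146, -0.9659]
V = J·q̇ = [-0.0547, 0.2051, 0.0574, -0.0335, 0.0738, -0.5204]

-0.0547 0.2051 0.0574 -0.0335 0.0738 -0.5204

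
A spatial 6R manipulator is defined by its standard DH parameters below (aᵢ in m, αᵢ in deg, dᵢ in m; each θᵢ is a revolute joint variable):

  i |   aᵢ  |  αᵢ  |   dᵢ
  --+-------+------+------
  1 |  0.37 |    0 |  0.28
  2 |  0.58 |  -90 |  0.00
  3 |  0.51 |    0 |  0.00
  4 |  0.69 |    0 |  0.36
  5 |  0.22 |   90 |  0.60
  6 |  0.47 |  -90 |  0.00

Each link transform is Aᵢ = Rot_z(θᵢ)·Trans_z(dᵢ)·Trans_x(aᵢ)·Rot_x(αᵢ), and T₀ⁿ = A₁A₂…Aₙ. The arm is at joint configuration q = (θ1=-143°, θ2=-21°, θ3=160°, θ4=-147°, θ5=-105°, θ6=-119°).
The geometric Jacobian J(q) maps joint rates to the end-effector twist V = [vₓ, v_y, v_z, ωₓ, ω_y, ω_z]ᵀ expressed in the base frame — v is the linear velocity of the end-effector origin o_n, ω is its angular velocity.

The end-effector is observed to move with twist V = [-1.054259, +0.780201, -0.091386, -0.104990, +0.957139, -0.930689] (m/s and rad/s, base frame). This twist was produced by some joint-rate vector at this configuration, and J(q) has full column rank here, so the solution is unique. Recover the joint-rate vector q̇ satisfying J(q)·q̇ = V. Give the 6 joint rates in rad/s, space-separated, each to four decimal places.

o_n = [-0.8876, -0.9635, -0.0575]
J₁: ẑ×o_n = [0.9635, -0.8876, 0.0000], ω = ẑ
J2: z=[0.0000, 0.0000, 1.0000] o=[-0.2955, -0.2227, 0.2800] → [0.7408, -0.5921, 0.0000, 0.0000, 0.0000, 1.0000]
J3: z=[0.2756, -0.9613, 0.0000] o=[-0.8530, -0.3825, 0.2800] → [0.3244, 0.0930, -0.1933, 0.2756, -0.9613, 0.0000]
J4: z=[0.2756, -0.9613, 0.0000] o=[-0.3923, -0.2504, 0.1056] → [0.1568, 0.0449, -0.6726, 0.2756, -0.9613, 0.0000]
J5: z=[0.2756, -0.9613, 0.0000] o=[-0.9394, -0.7818, -0.0496] → [0.0076, 0.0022, -0.0003, 0.2756, -0.9613, 0.0000]
J6: z=[0.9607, 0.2755, -0.0349] o=[-0.7666, -1.3565, 0.1702] → [-0.0490, 0.2230, 0.4108, 0.9607, 0.2755, -0.0349]
q̇ = J⁺·V = [-0.8340, -0.0910, -0.7420, 0.4490, -0.6560, 0.1630]

-0.8340 -0.0910 -0.7420 0.4490 -0.6560 0.1630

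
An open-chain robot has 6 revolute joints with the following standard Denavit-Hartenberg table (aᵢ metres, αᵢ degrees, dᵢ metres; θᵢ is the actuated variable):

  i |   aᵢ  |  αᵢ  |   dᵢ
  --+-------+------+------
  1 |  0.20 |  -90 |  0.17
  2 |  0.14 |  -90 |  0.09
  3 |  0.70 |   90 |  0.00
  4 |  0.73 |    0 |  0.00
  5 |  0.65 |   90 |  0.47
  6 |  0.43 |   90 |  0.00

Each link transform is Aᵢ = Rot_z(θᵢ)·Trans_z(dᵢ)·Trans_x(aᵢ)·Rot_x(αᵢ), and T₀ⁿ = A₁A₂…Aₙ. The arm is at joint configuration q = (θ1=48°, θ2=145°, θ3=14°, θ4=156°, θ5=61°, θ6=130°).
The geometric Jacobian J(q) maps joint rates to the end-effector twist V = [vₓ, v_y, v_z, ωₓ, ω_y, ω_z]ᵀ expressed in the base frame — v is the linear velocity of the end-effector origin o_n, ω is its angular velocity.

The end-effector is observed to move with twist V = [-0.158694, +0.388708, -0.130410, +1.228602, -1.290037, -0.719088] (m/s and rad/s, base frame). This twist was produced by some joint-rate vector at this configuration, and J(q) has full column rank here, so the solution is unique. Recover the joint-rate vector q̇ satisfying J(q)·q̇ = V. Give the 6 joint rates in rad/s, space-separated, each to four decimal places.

o_n = [-0.6265, 0.6938, 0.1854]
J₁: ẑ×o_n = [-0.6938, -0.6265, 0.0000], ω = ẑ
J2: z=[-0.7431, 0.6691, 0.0000] o=[0.1338, 0.1486, 0.1700] → [0.0103, 0.0115, 0.1036, -0.7431, 0.6691, 0.0000]
J3: z=[-0.3838, -0.4263, 0.8192] o=[-0.0098, 0.1236, 0.0897] → [-0.5079, -0.4684, -0.4817, -0.3838, -0.4263, 0.8192]
J4: z=[-0.8537, 0.5020, -0.1388] o=[-0.2562, -0.4032, -0.2999] → [0.3958, 0.4657, -0.7506, -0.8537, 0.5020, -0.1388]
J5: z=[-0.8537, 0.5020, -0.1388] o=[-0.1354, -0.0279, 0.3145] → [0.0354, -0.0420, -0.3695, -0.8537, 0.5020, -0.1388]
J6: z=[-0.0946, 0.1125, 0.9891] o=[-0.2037, 0.7655, 0.2177] → [0.0673, -0.4212, 0.0543, -0.0946, 0.1125, 0.9891]
q̇ = J⁺·V = [-0.2110, -0.9460, 0.4480, 0.0650, -0.7730, -0.9840]

-0.2110 -0.9460 0.4480 0.0650 -0.7730 -0.9840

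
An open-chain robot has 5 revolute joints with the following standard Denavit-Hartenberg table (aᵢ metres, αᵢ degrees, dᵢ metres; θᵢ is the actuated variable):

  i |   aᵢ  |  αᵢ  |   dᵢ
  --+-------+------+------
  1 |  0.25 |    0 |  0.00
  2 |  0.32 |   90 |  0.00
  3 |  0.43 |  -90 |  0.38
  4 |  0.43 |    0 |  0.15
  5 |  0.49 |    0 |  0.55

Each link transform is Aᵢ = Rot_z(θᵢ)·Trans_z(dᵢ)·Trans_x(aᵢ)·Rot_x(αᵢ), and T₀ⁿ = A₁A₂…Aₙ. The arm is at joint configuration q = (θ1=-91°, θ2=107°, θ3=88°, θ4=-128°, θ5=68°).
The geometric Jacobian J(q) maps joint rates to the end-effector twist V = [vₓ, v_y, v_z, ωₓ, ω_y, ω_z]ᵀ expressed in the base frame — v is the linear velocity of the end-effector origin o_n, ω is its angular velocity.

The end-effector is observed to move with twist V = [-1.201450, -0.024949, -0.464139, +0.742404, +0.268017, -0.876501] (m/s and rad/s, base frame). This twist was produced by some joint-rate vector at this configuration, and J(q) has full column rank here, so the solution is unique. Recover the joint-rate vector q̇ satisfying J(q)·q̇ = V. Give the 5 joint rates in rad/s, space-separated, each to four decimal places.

o_n = [-0.0404, -1.4496, 0.4344]
J₁: ẑ×o_n = [1.4496, -0.0404, 0.0000], ω = ẑ
J2: z=[0.0000, 0.0000, 1.0000] o=[-0.0044, -0.2500, 0.0000] → [1.1996, -0.0360, 0.0000, 0.0000, 0.0000, 1.0000]
J3: z=[0.2756, -0.9613, 0.0000] o=[0.3032, -0.1618, 0.0000] → [-0.4176, -0.1197, -0.6853, 0.2756, -0.9613, 0.0000]
J4: z=[-0.9607, -0.2755, 0.0349] o=[0.4224, -0.5229, 0.4297] → [0.0310, -0.0116, 0.7627, -0.9607, -0.2755, 0.0349]
J5: z=[-0.9607, -0.2755, 0.0349] o=[0.3628, -0.8925, 0.1704] → [-0.0533, 0.2396, 0.4241, -0.9607, -0.2755, 0.0349]
q̇ = J⁺·V = [-0.8230, -0.0260, -0.0530, -0.4910, -0.2970]

-0.8230 -0.0260 -0.0530 -0.4910 -0.2970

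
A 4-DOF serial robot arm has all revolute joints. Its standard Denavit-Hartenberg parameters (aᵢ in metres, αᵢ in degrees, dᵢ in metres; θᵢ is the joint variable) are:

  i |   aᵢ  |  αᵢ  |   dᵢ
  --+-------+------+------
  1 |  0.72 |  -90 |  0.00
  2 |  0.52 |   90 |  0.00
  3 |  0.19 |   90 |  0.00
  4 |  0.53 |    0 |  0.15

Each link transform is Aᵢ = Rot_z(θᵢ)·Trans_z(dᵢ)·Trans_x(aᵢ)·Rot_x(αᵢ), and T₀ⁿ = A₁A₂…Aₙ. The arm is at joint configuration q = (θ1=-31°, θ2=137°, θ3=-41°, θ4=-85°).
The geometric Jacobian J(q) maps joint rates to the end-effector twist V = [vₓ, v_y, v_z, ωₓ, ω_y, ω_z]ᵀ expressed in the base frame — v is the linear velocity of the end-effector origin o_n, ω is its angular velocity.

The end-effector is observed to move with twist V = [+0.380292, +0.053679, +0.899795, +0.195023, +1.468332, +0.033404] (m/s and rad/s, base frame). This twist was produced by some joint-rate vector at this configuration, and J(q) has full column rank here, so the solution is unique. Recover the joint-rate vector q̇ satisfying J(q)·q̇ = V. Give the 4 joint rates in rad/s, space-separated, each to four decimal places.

o_n = [-0.2056, -0.1893, -0.0230]
J₁: ẑ×o_n = [0.1893, -0.2056, 0.0000], ω = ẑ
J2: z=[0.5150, 0.8572, 0.0000] o=[0.6172, -0.3708, 0.0000] → [-0.0197, 0.0118, 0.7988, 0.5150, 0.8572, 0.0000]
J3: z=[0.5846, -0.3513, -0.7314] o=[0.2912, -0.1750, -0.3546] → [-0.1270, 0.1695, -0.1829, 0.5846, -0.3513, -0.7314]
J4: z=[0.0226, -0.8940, 0.4474] o=[0.1371, -0.2278, -0.4524] → [-0.4012, -0.1630, -0.3055, 0.0226, -0.8940, 0.4474]
q̇ = J⁺·V = [0.1780, 0.7500, -0.2960, -0.8070]

0.1780 0.7500 -0.2960 -0.8070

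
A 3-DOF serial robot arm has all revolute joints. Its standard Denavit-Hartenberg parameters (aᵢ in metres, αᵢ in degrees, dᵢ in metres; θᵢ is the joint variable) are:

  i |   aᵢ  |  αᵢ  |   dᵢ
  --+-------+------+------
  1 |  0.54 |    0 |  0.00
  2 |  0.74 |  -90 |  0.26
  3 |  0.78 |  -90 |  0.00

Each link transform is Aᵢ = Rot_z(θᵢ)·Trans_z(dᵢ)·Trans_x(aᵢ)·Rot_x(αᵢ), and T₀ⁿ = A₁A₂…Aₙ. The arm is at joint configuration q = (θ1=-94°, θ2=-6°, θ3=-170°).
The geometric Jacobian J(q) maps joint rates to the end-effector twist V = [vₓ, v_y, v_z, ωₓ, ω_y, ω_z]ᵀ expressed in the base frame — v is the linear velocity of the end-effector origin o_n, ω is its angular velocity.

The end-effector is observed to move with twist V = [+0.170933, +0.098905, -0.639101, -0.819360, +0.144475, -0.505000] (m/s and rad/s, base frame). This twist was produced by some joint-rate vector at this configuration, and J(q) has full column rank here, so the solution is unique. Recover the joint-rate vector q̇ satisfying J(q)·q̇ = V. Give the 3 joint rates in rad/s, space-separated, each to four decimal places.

o_n = [-0.0328, -0.5110, 0.3954]
J₁: ẑ×o_n = [0.5110, -0.0328, 0.0000], ω = ẑ
J2: z=[0.0000, 0.0000, 1.0000] o=[-0.0377, -0.5387, 0.0000] → [-0.0277, 0.0049, 0.0000, 0.0000, 0.0000, 1.0000]
J3: z=[0.9848, -0.1736, 0.0000] o=[-0.1662, -1.2674, 0.2600] → [-0.0235, -0.1334, 0.7682, 0.9848, -0.1736, 0.0000]
q̇ = J⁺·V = [0.2550, -0.7600, -0.8320]

0.2550 -0.7600 -0.8320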